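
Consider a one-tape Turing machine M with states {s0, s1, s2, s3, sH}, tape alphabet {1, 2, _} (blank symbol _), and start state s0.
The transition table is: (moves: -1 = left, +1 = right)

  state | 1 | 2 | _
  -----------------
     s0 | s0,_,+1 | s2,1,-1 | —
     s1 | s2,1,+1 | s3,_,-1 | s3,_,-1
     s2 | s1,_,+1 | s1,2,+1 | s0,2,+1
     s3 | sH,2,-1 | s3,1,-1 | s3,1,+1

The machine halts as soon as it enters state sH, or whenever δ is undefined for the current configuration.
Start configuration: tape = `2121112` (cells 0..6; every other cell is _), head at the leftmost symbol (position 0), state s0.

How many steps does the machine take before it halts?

13

s0 | _[2]121112_   read 2 → write 1, move -1, go to s2
s2 | [_]1121112_   read _ → write 2, move +1, go to s0
s0 | 2[1]121112_   read 1 → write _, move +1, go to s0
s0 | 2_[1]21112_   read 1 → write _, move +1, go to s0
s0 | 2__[2]1112_   read 2 → write 1, move -1, go to s2
s2 | 2_[_]11112_   read _ → write 2, move +1, go to s0
s0 | 2_2[1]1112_   read 1 → write _, move +1, go to s0
s0 | 2_2_[1]112_   read 1 → write _, move +1, go to s0
s0 | 2_2__[1]12_   read 1 → write _, move +1, go to s0
s0 | 2_2___[1]2_   read 1 → write _, move +1, go to s0
s0 | 2_2____[2]_   read 2 → write 1, move -1, go to s2
s2 | 2_2___[_]1_   read _ → write 2, move +1, go to s0
s0 | 2_2___2[1]_   read 1 → write _, move +1, go to s0
s0 | 2_2___2_[_]
M halts after 13 transitions.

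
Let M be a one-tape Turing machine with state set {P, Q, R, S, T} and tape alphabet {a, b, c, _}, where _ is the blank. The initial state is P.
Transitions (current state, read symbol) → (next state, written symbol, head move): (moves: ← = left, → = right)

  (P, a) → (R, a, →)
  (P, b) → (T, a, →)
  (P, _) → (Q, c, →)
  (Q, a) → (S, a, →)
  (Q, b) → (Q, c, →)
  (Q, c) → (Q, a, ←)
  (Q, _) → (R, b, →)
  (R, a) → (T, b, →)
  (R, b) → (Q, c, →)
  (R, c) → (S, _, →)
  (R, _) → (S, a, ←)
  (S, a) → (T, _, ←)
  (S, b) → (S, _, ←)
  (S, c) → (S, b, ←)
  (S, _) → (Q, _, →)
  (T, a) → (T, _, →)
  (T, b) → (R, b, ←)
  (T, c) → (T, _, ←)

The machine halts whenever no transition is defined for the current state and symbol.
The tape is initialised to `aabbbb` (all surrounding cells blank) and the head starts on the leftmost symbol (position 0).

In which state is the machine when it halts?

state=P head=0 tape=_[a]abbbb__   (P,a)→(R,a,→)
state=R head=1 tape=_a[a]bbbb__   (R,a)→(T,b,→)
state=T head=2 tape=_ab[b]bbb__   (T,b)→(R,b,←)
state=R head=1 tape=_a[b]bbbb__   (R,b)→(Q,c,→)
state=Q head=2 tape=_ac[b]bbb__   (Q,b)→(Q,c,→)
state=Q head=3 tape=_acc[b]bb__   (Q,b)→(Q,c,→)
state=Q head=4 tape=_accc[b]b__   (Q,b)→(Q,c,→)
state=Q head=5 tape=_acccc[b]__   (Q,b)→(Q,c,→)
state=Q head=6 tape=_accccc[_]_   (Q,_)→(R,b,→)
state=R head=7 tape=_acccccb[_]   (R,_)→(S,a,←)
state=S head=6 tape=_accccc[b]a   (S,b)→(S,_,←)
state=S head=5 tape=_acccc[c]_a   (S,c)→(S,b,←)
state=S head=4 tape=_accc[c]b_a   (S,c)→(S,b,←)
state=S head=3 tape=_acc[c]bb_a   (S,c)→(S,b,←)
state=S head=2 tape=_ac[c]bbb_a   (S,c)→(S,b,←)
state=S head=1 tape=_a[c]bbbb_a   (S,c)→(S,b,←)
state=S head=0 tape=_[a]bbbbb_a   (S,a)→(T,_,←)
state=T head=-1 tape=[_]_bbbbb_a
No transition is defined for (T, _); M halts in state T.

T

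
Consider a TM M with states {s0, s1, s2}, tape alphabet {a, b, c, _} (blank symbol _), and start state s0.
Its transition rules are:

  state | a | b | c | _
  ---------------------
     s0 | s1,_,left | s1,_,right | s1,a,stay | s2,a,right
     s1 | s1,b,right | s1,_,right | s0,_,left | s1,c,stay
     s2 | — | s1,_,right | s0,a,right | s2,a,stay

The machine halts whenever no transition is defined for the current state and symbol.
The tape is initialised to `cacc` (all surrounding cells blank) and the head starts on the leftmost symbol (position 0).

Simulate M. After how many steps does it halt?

s0 | [c]acc   read c → write a, move stay, go to s1
s1 | [a]acc   read a → write b, move right, go to s1
s1 | b[a]cc   read a → write b, move right, go to s1
s1 | bb[c]c   read c → write _, move left, go to s0
s0 | b[b]_c   read b → write _, move right, go to s1
s1 | b_[_]c   read _ → write c, move stay, go to s1
s1 | b_[c]c   read c → write _, move left, go to s0
s0 | b[_]_c   read _ → write a, move right, go to s2
s2 | ba[_]c   read _ → write a, move stay, go to s2
s2 | ba[a]c
M halts after 9 transitions.

9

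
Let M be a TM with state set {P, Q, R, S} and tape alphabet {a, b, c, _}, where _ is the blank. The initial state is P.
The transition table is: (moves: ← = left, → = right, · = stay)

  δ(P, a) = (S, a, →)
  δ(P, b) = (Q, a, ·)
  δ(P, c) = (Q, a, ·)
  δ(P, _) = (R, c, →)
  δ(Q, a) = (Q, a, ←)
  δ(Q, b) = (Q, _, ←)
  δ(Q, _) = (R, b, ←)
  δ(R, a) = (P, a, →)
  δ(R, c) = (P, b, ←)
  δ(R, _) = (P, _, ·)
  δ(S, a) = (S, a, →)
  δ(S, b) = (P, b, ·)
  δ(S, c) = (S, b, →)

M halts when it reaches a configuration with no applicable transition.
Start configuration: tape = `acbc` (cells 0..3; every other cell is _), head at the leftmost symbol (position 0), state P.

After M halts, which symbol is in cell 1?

state=P head=0 tape=__[a]cbc   (P,a)→(S,a,→)
state=S head=1 tape=__a[c]bc   (S,c)→(S,b,→)
state=S head=2 tape=__ab[b]c   (S,b)→(P,b,·)
state=P head=2 tape=__ab[b]c   (P,b)→(Q,a,·)
state=Q head=2 tape=__ab[a]c   (Q,a)→(Q,a,←)
state=Q head=1 tape=__a[b]ac   (Q,b)→(Q,_,←)
state=Q head=0 tape=__[a]_ac   (Q,a)→(Q,a,←)
state=Q head=-1 tape=_[_]a_ac   (Q,_)→(R,b,←)
state=R head=-2 tape=[_]ba_ac   (R,_)→(P,_,·)
state=P head=-2 tape=[_]ba_ac   (P,_)→(R,c,→)
state=R head=-1 tape=c[b]a_ac
Cell 1 holds _ when M halts.

_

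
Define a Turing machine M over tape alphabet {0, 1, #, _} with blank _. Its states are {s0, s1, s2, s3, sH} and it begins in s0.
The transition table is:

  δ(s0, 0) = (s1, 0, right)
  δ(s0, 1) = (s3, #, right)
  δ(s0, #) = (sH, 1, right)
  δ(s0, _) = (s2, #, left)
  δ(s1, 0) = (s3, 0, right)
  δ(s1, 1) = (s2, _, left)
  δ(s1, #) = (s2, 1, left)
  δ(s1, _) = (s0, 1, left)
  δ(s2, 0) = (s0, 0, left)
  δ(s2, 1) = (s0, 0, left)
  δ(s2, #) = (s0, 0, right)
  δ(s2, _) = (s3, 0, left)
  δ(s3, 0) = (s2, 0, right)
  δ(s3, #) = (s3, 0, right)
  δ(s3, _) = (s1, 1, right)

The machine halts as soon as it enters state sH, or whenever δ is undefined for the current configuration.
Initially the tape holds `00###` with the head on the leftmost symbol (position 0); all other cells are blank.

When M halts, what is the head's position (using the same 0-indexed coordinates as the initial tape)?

6

s0 | [0]0###__   read 0 → write 0, move right, go to s1
s1 | 0[0]###__   read 0 → write 0, move right, go to s3
s3 | 00[#]##__   read # → write 0, move right, go to s3
s3 | 000[#]#__   read # → write 0, move right, go to s3
s3 | 0000[#]__   read # → write 0, move right, go to s3
s3 | 00000[_]_   read _ → write 1, move right, go to s1
s1 | 000001[_]   read _ → write 1, move left, go to s0
s0 | 00000[1]1   read 1 → write #, move right, go to s3
s3 | 00000#[1]
At halt the head is at cell 6.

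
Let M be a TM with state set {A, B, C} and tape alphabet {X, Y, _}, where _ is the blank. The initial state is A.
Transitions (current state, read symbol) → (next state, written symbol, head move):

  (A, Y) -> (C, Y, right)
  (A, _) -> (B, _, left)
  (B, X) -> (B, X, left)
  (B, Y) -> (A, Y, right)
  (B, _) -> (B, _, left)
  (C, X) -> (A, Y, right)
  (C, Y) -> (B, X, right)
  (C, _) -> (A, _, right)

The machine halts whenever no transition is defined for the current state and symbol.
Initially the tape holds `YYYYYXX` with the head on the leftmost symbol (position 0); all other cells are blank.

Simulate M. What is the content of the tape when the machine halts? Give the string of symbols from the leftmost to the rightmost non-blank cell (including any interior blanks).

A | [Y]YYYYXX   read Y → write Y, move right, go to C
C | Y[Y]YYYXX   read Y → write X, move right, go to B
B | YX[Y]YYXX   read Y → write Y, move right, go to A
A | YXY[Y]YXX   read Y → write Y, move right, go to C
C | YXYY[Y]XX   read Y → write X, move right, go to B
B | YXYYX[X]X   read X → write X, move left, go to B
B | YXYY[X]XX   read X → write X, move left, go to B
B | YXY[Y]XXX   read Y → write Y, move right, go to A
A | YXYY[X]XX
The non-blank tape span at halt is YXYYXXX.

YXYYXXX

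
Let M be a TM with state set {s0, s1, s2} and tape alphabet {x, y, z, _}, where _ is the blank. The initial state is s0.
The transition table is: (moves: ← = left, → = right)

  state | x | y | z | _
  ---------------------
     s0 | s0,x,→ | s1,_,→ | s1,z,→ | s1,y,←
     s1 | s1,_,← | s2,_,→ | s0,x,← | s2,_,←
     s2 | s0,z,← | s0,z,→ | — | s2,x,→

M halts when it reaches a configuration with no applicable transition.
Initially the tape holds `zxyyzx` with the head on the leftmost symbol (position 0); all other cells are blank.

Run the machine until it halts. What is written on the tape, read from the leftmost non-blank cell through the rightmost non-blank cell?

xxxxxz_yx

s0 | _____[z]xyyzx   read z → write z, move →, go to s1
s1 | _____z[x]yyzx   read x → write _, move ←, go to s1
s1 | _____[z]_yyzx   read z → write x, move ←, go to s0
s0 | ____[_]x_yyzx   read _ → write y, move ←, go to s1
s1 | ___[_]yx_yyzx   read _ → write _, move ←, go to s2
s2 | __[_]_yx_yyzx   read _ → write x, move →, go to s2
s2 | __x[_]yx_yyzx   read _ → write x, move →, go to s2
s2 | __xx[y]x_yyzx   read y → write z, move →, go to s0
s0 | __xxz[x]_yyzx   read x → write x, move →, go to s0
s0 | __xxzx[_]yyzx   read _ → write y, move ←, go to s1
s1 | __xxz[x]yyyzx   read x → write _, move ←, go to s1
s1 | __xx[z]_yyyzx   read z → write x, move ←, go to s0
s0 | __x[x]x_yyyzx   read x → write x, move →, go to s0
s0 | __xx[x]_yyyzx   read x → write x, move →, go to s0
s0 | __xxx[_]yyyzx   read _ → write y, move ←, go to s1
s1 | __xx[x]yyyyzx   read x → write _, move ←, go to s1
s1 | __x[x]_yyyyzx   read x → write _, move ←, go to s1
s1 | __[x]__yyyyzx   read x → write _, move ←, go to s1
s1 | _[_]___yyyyzx   read _ → write _, move ←, go to s2
s2 | [_]____yyyyzx   read _ → write x, move →, go to s2
s2 | x[_]___yyyyzx   read _ → write x, move →, go to s2
s2 | xx[_]__yyyyzx   read _ → write x, move →, go to s2
s2 | xxx[_]_yyyyzx   read _ → write x, move →, go to s2
s2 | xxxx[_]yyyyzx   read _ → write x, move →, go to s2
s2 | xxxxx[y]yyyzx   read y → write z, move →, go to s0
s0 | xxxxxz[y]yyzx   read y → write _, move →, go to s1
s1 | xxxxxz_[y]yzx   read y → write _, move →, go to s2
s2 | xxxxxz__[y]zx   read y → write z, move →, go to s0
s0 | xxxxxz__z[z]x   read z → write z, move →, go to s1
s1 | xxxxxz__zz[x]   read x → write _, move ←, go to s1
s1 | xxxxxz__z[z]_   read z → write x, move ←, go to s0
s0 | xxxxxz__[z]x_   read z → write z, move →, go to s1
s1 | xxxxxz__z[x]_   read x → write _, move ←, go to s1
s1 | xxxxxz__[z]__   read z → write x, move ←, go to s0
s0 | xxxxxz_[_]x__   read _ → write y, move ←, go to s1
s1 | xxxxxz[_]yx__   read _ → write _, move ←, go to s2
s2 | xxxxx[z]_yx__
The non-blank tape span at halt is xxxxxz_yx.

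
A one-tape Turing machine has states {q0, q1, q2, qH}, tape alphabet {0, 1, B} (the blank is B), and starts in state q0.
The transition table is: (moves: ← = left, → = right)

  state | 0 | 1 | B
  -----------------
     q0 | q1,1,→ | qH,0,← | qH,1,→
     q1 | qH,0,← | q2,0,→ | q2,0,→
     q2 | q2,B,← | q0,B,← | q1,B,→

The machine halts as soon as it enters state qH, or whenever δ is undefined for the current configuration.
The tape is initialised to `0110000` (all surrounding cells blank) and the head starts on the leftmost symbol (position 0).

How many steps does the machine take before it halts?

9

q0 | B[0]110000   read 0 → write 1, move →, go to q1
q1 | B1[1]10000   read 1 → write 0, move →, go to q2
q2 | B10[1]0000   read 1 → write B, move ←, go to q0
q0 | B1[0]B0000   read 0 → write 1, move →, go to q1
q1 | B11[B]0000   read B → write 0, move →, go to q2
q2 | B110[0]000   read 0 → write B, move ←, go to q2
q2 | B11[0]B000   read 0 → write B, move ←, go to q2
q2 | B1[1]BB000   read 1 → write B, move ←, go to q0
q0 | B[1]BBB000   read 1 → write 0, move ←, go to qH
qH | [B]0BBB000
M halts after 9 transitions.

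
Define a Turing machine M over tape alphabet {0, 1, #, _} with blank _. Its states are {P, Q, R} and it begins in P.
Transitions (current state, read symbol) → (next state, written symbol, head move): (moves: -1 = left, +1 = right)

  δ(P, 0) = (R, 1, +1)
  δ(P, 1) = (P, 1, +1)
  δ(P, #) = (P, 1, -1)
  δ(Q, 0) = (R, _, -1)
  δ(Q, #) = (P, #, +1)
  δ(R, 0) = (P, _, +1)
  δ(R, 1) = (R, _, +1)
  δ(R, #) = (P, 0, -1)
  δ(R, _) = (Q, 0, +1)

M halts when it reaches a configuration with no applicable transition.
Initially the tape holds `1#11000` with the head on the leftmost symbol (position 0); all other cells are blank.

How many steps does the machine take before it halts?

state=P head=0 tape=[1]#11000__   (P,1)→(P,1,+1)
state=P head=1 tape=1[#]11000__   (P,#)→(P,1,-1)
state=P head=0 tape=[1]111000__   (P,1)→(P,1,+1)
state=P head=1 tape=1[1]11000__   (P,1)→(P,1,+1)
state=P head=2 tape=11[1]1000__   (P,1)→(P,1,+1)
state=P head=3 tape=111[1]000__   (P,1)→(P,1,+1)
state=P head=4 tape=1111[0]00__   (P,0)→(R,1,+1)
state=R head=5 tape=11111[0]0__   (R,0)→(P,_,+1)
state=P head=6 tape=11111_[0]__   (P,0)→(R,1,+1)
state=R head=7 tape=11111_1[_]_   (R,_)→(Q,0,+1)
state=Q head=8 tape=11111_10[_]
M halts after 10 transitions.

10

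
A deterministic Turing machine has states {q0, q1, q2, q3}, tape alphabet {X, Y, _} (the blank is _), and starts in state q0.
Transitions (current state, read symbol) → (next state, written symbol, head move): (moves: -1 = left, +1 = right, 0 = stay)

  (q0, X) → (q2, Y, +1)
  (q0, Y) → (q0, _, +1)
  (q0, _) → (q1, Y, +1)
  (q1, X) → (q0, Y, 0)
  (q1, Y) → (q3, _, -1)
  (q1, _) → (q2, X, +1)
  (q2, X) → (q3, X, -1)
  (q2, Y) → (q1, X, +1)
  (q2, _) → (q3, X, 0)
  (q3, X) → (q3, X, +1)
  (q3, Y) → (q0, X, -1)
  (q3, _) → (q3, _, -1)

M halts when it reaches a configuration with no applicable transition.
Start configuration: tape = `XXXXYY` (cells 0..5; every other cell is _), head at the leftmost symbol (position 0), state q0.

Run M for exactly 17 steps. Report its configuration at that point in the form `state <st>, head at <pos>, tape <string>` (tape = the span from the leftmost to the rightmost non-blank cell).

state q0, head at 2, tape YYYYXYY

q0 | _[X]XXXYY   read X → write Y, move +1, go to q2
q2 | _Y[X]XXYY   read X → write X, move -1, go to q3
q3 | _[Y]XXXYY   read Y → write X, move -1, go to q0
q0 | [_]XXXXYY   read _ → write Y, move +1, go to q1
q1 | Y[X]XXXYY   read X → write Y, move 0, go to q0
q0 | Y[Y]XXXYY   read Y → write _, move +1, go to q0
q0 | Y_[X]XXYY   read X → write Y, move +1, go to q2
q2 | Y_Y[X]XYY   read X → write X, move -1, go to q3
q3 | Y_[Y]XXYY   read Y → write X, move -1, go to q0
q0 | Y[_]XXXYY   read _ → write Y, move +1, go to q1
q1 | YY[X]XXYY   read X → write Y, move 0, go to q0
q0 | YY[Y]XXYY   read Y → write _, move +1, go to q0
q0 | YY_[X]XYY   read X → write Y, move +1, go to q2
q2 | YY_Y[X]YY   read X → write X, move -1, go to q3
q3 | YY_[Y]XYY   read Y → write X, move -1, go to q0
q0 | YY[_]XXYY   read _ → write Y, move +1, go to q1
q1 | YYY[X]XYY   read X → write Y, move 0, go to q0
q0 | YYY[Y]XYY
After 17 steps: state q0, head at 2, tape YYYYXYY.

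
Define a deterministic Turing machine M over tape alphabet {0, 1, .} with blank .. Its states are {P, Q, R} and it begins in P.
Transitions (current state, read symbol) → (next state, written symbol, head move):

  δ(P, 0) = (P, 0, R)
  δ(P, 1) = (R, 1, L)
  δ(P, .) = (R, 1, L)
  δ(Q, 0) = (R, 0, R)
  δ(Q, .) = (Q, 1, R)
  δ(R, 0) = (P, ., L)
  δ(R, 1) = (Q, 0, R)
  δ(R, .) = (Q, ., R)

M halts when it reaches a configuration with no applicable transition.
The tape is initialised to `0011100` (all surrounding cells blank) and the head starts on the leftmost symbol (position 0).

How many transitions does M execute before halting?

P | ..[0]011100   read 0 → write 0, move R, go to P
P | ..0[0]11100   read 0 → write 0, move R, go to P
P | ..00[1]1100   read 1 → write 1, move L, go to R
R | ..0[0]11100   read 0 → write ., move L, go to P
P | ..[0].11100   read 0 → write 0, move R, go to P
P | ..0[.]11100   read . → write 1, move L, go to R
R | ..[0]111100   read 0 → write ., move L, go to P
P | .[.].111100   read . → write 1, move L, go to R
R | [.]1.111100   read . → write ., move R, go to Q
Q | .[1].111100
M halts after 9 transitions.

9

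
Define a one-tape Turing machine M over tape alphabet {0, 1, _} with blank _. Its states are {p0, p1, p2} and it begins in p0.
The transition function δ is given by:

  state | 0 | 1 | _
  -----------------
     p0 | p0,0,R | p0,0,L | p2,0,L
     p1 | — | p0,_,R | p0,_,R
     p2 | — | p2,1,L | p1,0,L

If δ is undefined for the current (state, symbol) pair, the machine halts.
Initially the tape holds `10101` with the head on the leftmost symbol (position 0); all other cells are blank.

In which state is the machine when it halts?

p0 | ___[1]0101_   read 1 → write 0, move L, go to p0
p0 | __[_]00101_   read _ → write 0, move L, go to p2
p2 | _[_]000101_   read _ → write 0, move L, go to p1
p1 | [_]0000101_   read _ → write _, move R, go to p0
p0 | _[0]000101_   read 0 → write 0, move R, go to p0
p0 | _0[0]00101_   read 0 → write 0, move R, go to p0
p0 | _00[0]0101_   read 0 → write 0, move R, go to p0
p0 | _000[0]101_   read 0 → write 0, move R, go to p0
p0 | _0000[1]01_   read 1 → write 0, move L, go to p0
p0 | _000[0]001_   read 0 → write 0, move R, go to p0
p0 | _0000[0]01_   read 0 → write 0, move R, go to p0
p0 | _00000[0]1_   read 0 → write 0, move R, go to p0
p0 | _000000[1]_   read 1 → write 0, move L, go to p0
p0 | _00000[0]0_   read 0 → write 0, move R, go to p0
p0 | _000000[0]_   read 0 → write 0, move R, go to p0
p0 | _0000000[_]   read _ → write 0, move L, go to p2
p2 | _000000[0]0
No transition is defined for (p2, 0); M halts in state p2.

p2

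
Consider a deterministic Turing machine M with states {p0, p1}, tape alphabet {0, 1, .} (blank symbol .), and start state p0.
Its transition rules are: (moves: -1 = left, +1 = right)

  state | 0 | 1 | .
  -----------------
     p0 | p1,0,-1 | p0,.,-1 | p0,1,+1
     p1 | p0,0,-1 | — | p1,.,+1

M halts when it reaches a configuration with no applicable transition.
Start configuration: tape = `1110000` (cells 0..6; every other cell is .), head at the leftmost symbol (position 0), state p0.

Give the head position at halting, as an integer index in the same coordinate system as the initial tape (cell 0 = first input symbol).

p0 | ...[1]110000   read 1 → write ., move -1, go to p0
p0 | ..[.].110000   read . → write 1, move +1, go to p0
p0 | ..1[.]110000   read . → write 1, move +1, go to p0
p0 | ..11[1]10000   read 1 → write ., move -1, go to p0
p0 | ..1[1].10000   read 1 → write ., move -1, go to p0
p0 | ..[1]..10000   read 1 → write ., move -1, go to p0
p0 | .[.]...10000   read . → write 1, move +1, go to p0
p0 | .1[.]..10000   read . → write 1, move +1, go to p0
p0 | .11[.].10000   read . → write 1, move +1, go to p0
p0 | .111[.]10000   read . → write 1, move +1, go to p0
p0 | .1111[1]0000   read 1 → write ., move -1, go to p0
p0 | .111[1].0000   read 1 → write ., move -1, go to p0
p0 | .11[1]..0000   read 1 → write ., move -1, go to p0
p0 | .1[1]...0000   read 1 → write ., move -1, go to p0
p0 | .[1]....0000   read 1 → write ., move -1, go to p0
p0 | [.].....0000   read . → write 1, move +1, go to p0
p0 | 1[.]....0000   read . → write 1, move +1, go to p0
p0 | 11[.]...0000   read . → write 1, move +1, go to p0
p0 | 111[.]..0000   read . → write 1, move +1, go to p0
p0 | 1111[.].0000   read . → write 1, move +1, go to p0
p0 | 11111[.]0000   read . → write 1, move +1, go to p0
p0 | 111111[0]000   read 0 → write 0, move -1, go to p1
p1 | 11111[1]0000
At halt the head is at cell 2.

2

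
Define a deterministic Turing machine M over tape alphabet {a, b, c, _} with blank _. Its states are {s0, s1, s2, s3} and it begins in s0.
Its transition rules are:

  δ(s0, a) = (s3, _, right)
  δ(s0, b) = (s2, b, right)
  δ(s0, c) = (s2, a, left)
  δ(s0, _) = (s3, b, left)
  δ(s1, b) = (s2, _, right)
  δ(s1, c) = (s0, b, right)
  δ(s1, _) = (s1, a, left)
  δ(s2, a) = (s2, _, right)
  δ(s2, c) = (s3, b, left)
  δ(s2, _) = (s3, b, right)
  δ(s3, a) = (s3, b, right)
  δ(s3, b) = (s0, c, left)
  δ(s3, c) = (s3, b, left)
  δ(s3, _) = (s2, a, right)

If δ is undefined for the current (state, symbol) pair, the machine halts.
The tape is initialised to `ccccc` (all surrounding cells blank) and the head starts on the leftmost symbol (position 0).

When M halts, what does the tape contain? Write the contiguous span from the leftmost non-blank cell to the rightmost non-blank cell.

abcbbccc

state=s0 head=0 tape=___[c]cccc   (s0,c)→(s2,a,left)
state=s2 head=-1 tape=__[_]acccc   (s2,_)→(s3,b,right)
state=s3 head=0 tape=__b[a]cccc   (s3,a)→(s3,b,right)
state=s3 head=1 tape=__bb[c]ccc   (s3,c)→(s3,b,left)
state=s3 head=0 tape=__b[b]bccc   (s3,b)→(s0,c,left)
state=s0 head=-1 tape=__[b]cbccc   (s0,b)→(s2,b,right)
state=s2 head=0 tape=__b[c]bccc   (s2,c)→(s3,b,left)
state=s3 head=-1 tape=__[b]bbccc   (s3,b)→(s0,c,left)
state=s0 head=-2 tape=_[_]cbbccc   (s0,_)→(s3,b,left)
state=s3 head=-3 tape=[_]bcbbccc   (s3,_)→(s2,a,right)
state=s2 head=-2 tape=a[b]cbbccc
The non-blank tape span at halt is abcbbccc.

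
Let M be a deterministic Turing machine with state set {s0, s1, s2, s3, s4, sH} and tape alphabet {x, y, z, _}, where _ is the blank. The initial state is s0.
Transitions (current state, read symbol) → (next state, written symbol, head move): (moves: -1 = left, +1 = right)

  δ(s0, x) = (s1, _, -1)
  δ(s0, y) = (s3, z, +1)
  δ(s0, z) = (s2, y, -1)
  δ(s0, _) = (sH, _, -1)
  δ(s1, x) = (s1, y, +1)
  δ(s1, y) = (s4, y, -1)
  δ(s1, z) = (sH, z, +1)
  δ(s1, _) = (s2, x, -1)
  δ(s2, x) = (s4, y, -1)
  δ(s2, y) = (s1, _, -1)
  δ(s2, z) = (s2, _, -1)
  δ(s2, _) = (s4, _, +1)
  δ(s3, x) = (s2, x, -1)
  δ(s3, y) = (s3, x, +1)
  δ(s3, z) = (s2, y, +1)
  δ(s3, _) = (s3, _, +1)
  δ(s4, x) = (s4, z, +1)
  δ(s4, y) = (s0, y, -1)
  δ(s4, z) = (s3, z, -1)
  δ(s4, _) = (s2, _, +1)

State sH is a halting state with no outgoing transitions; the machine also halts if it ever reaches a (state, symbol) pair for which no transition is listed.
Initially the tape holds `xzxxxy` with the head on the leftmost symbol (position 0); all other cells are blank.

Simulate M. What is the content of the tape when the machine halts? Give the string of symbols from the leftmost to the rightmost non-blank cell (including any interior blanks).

z_z__yy

state=s0 head=0 tape=__[x]zxxxy   (s0,x)→(s1,_,-1)
state=s1 head=-1 tape=_[_]_zxxxy   (s1,_)→(s2,x,-1)
state=s2 head=-2 tape=[_]x_zxxxy   (s2,_)→(s4,_,+1)
state=s4 head=-1 tape=_[x]_zxxxy   (s4,x)→(s4,z,+1)
state=s4 head=0 tape=_z[_]zxxxy   (s4,_)→(s2,_,+1)
state=s2 head=1 tape=_z_[z]xxxy   (s2,z)→(s2,_,-1)
state=s2 head=0 tape=_z[_]_xxxy   (s2,_)→(s4,_,+1)
state=s4 head=1 tape=_z_[_]xxxy   (s4,_)→(s2,_,+1)
state=s2 head=2 tape=_z__[x]xxy   (s2,x)→(s4,y,-1)
state=s4 head=1 tape=_z_[_]yxxy   (s4,_)→(s2,_,+1)
state=s2 head=2 tape=_z__[y]xxy   (s2,y)→(s1,_,-1)
state=s1 head=1 tape=_z_[_]_xxy   (s1,_)→(s2,x,-1)
state=s2 head=0 tape=_z[_]x_xxy   (s2,_)→(s4,_,+1)
state=s4 head=1 tape=_z_[x]_xxy   (s4,x)→(s4,z,+1)
state=s4 head=2 tape=_z_z[_]xxy   (s4,_)→(s2,_,+1)
state=s2 head=3 tape=_z_z_[x]xy   (s2,x)→(s4,y,-1)
state=s4 head=2 tape=_z_z[_]yxy   (s4,_)→(s2,_,+1)
state=s2 head=3 tape=_z_z_[y]xy   (s2,y)→(s1,_,-1)
state=s1 head=2 tape=_z_z[_]_xy   (s1,_)→(s2,x,-1)
state=s2 head=1 tape=_z_[z]x_xy   (s2,z)→(s2,_,-1)
state=s2 head=0 tape=_z[_]_x_xy   (s2,_)→(s4,_,+1)
state=s4 head=1 tape=_z_[_]x_xy   (s4,_)→(s2,_,+1)
state=s2 head=2 tape=_z__[x]_xy   (s2,x)→(s4,y,-1)
state=s4 head=1 tape=_z_[_]y_xy   (s4,_)→(s2,_,+1)
state=s2 head=2 tape=_z__[y]_xy   (s2,y)→(s1,_,-1)
state=s1 head=1 tape=_z_[_]__xy   (s1,_)→(s2,x,-1)
state=s2 head=0 tape=_z[_]x__xy   (s2,_)→(s4,_,+1)
state=s4 head=1 tape=_z_[x]__xy   (s4,x)→(s4,z,+1)
state=s4 head=2 tape=_z_z[_]_xy   (s4,_)→(s2,_,+1)
state=s2 head=3 tape=_z_z_[_]xy   (s2,_)→(s4,_,+1)
state=s4 head=4 tape=_z_z__[x]y   (s4,x)→(s4,z,+1)
state=s4 head=5 tape=_z_z__z[y]   (s4,y)→(s0,y,-1)
state=s0 head=4 tape=_z_z__[z]y   (s0,z)→(s2,y,-1)
state=s2 head=3 tape=_z_z_[_]yy   (s2,_)→(s4,_,+1)
state=s4 head=4 tape=_z_z__[y]y   (s4,y)→(s0,y,-1)
state=s0 head=3 tape=_z_z_[_]yy   (s0,_)→(sH,_,-1)
state=sH head=2 tape=_z_z[_]_yy
The non-blank tape span at halt is z_z__yy.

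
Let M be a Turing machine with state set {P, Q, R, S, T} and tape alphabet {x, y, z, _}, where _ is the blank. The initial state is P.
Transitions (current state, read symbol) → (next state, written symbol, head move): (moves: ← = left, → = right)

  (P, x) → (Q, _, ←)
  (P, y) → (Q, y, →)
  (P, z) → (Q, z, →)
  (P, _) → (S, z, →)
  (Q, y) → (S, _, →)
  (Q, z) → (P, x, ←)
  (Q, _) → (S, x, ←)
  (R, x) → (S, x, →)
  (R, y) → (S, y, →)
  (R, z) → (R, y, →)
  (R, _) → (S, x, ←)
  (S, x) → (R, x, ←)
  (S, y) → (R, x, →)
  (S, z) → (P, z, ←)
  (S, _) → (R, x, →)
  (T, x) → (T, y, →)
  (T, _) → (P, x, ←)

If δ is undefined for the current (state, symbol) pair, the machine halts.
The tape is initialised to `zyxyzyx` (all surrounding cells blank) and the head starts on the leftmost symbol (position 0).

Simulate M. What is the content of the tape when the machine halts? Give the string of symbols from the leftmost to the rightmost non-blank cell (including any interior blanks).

state=P head=0 tape=_[z]yxyzyx   (P,z)→(Q,z,→)
state=Q head=1 tape=_z[y]xyzyx   (Q,y)→(S,_,→)
state=S head=2 tape=_z_[x]yzyx   (S,x)→(R,x,←)
state=R head=1 tape=_z[_]xyzyx   (R,_)→(S,x,←)
state=S head=0 tape=_[z]xxyzyx   (S,z)→(P,z,←)
state=P head=-1 tape=[_]zxxyzyx   (P,_)→(S,z,→)
state=S head=0 tape=z[z]xxyzyx   (S,z)→(P,z,←)
state=P head=-1 tape=[z]zxxyzyx   (P,z)→(Q,z,→)
state=Q head=0 tape=z[z]xxyzyx   (Q,z)→(P,x,←)
state=P head=-1 tape=[z]xxxyzyx   (P,z)→(Q,z,→)
state=Q head=0 tape=z[x]xxyzyx
The non-blank tape span at halt is zxxxyzyx.

zxxxyzyx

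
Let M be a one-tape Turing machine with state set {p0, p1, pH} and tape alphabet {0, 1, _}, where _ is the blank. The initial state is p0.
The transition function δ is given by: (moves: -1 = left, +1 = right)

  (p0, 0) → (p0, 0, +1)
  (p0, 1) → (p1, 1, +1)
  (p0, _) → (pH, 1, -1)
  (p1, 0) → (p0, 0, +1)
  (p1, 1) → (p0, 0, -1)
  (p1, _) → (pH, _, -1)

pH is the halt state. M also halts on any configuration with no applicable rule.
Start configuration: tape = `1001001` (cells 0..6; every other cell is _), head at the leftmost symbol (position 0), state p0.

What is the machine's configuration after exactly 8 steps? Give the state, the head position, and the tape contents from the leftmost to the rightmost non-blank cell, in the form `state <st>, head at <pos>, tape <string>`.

state pH, head at 6, tape 1001001

state=p0 head=0 tape=[1]001001_   (p0,1)→(p1,1,+1)
state=p1 head=1 tape=1[0]01001_   (p1,0)→(p0,0,+1)
state=p0 head=2 tape=10[0]1001_   (p0,0)→(p0,0,+1)
state=p0 head=3 tape=100[1]001_   (p0,1)→(p1,1,+1)
state=p1 head=4 tape=1001[0]01_   (p1,0)→(p0,0,+1)
state=p0 head=5 tape=10010[0]1_   (p0,0)→(p0,0,+1)
state=p0 head=6 tape=100100[1]_   (p0,1)→(p1,1,+1)
state=p1 head=7 tape=1001001[_]   (p1,_)→(pH,_,-1)
state=pH head=6 tape=100100[1]_
After 8 steps: state pH, head at 6, tape 1001001.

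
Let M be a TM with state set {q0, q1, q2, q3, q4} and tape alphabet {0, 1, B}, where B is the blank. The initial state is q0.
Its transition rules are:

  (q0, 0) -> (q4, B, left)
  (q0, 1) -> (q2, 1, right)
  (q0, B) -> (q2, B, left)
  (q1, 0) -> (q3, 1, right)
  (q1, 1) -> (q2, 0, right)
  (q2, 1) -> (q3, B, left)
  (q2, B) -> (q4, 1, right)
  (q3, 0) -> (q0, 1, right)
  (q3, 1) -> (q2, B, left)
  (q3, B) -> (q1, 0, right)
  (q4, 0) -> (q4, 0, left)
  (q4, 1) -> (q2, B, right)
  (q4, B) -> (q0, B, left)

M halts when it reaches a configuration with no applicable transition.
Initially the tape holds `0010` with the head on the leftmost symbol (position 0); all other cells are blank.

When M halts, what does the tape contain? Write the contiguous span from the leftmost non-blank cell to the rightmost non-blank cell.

state=q0 head=0 tape=BBB[0]010   (q0,0)→(q4,B,left)
state=q4 head=-1 tape=BB[B]B010   (q4,B)→(q0,B,left)
state=q0 head=-2 tape=B[B]BB010   (q0,B)→(q2,B,left)
state=q2 head=-3 tape=[B]BBB010   (q2,B)→(q4,1,right)
state=q4 head=-2 tape=1[B]BB010   (q4,B)→(q0,B,left)
state=q0 head=-3 tape=[1]BBB010   (q0,1)→(q2,1,right)
state=q2 head=-2 tape=1[B]BB010   (q2,B)→(q4,1,right)
state=q4 head=-1 tape=11[B]B010   (q4,B)→(q0,B,left)
state=q0 head=-2 tape=1[1]BB010   (q0,1)→(q2,1,right)
state=q2 head=-1 tape=11[B]B010   (q2,B)→(q4,1,right)
state=q4 head=0 tape=111[B]010   (q4,B)→(q0,B,left)
state=q0 head=-1 tape=11[1]B010   (q0,1)→(q2,1,right)
state=q2 head=0 tape=111[B]010   (q2,B)→(q4,1,right)
state=q4 head=1 tape=1111[0]10   (q4,0)→(q4,0,left)
state=q4 head=0 tape=111[1]010   (q4,1)→(q2,B,right)
state=q2 head=1 tape=111B[0]10
The non-blank tape span at halt is 111B010.

111B010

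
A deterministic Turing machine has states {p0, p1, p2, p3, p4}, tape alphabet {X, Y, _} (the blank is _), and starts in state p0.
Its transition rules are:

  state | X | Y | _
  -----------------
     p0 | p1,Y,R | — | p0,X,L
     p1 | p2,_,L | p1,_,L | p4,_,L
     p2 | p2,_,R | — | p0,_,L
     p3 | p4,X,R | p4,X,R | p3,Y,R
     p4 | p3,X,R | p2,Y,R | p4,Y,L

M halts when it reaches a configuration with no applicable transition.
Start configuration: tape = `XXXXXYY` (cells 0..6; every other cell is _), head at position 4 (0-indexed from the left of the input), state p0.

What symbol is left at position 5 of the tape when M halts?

_

state=p0 head=4 tape=XXXX[X]YY   (p0,X)→(p1,Y,R)
state=p1 head=5 tape=XXXXY[Y]Y   (p1,Y)→(p1,_,L)
state=p1 head=4 tape=XXXX[Y]_Y   (p1,Y)→(p1,_,L)
state=p1 head=3 tape=XXX[X]__Y   (p1,X)→(p2,_,L)
state=p2 head=2 tape=XX[X]___Y   (p2,X)→(p2,_,R)
state=p2 head=3 tape=XX_[_]__Y   (p2,_)→(p0,_,L)
state=p0 head=2 tape=XX[_]___Y   (p0,_)→(p0,X,L)
state=p0 head=1 tape=X[X]X___Y   (p0,X)→(p1,Y,R)
state=p1 head=2 tape=XY[X]___Y   (p1,X)→(p2,_,L)
state=p2 head=1 tape=X[Y]____Y
Cell 5 holds _ when M halts.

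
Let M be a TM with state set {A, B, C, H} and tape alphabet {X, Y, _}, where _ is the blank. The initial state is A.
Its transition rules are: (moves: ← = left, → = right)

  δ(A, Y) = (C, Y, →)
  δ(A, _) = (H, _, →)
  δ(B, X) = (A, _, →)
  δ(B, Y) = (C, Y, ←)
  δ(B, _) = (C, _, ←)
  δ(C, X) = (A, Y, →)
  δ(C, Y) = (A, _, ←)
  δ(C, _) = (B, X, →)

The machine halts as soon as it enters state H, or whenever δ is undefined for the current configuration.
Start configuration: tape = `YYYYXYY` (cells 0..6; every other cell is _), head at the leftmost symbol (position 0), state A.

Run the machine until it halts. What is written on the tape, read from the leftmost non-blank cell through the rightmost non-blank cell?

YYYX_YY

state=A head=0 tape=[Y]YYYXYY__   (A,Y)→(C,Y,→)
state=C head=1 tape=Y[Y]YYXYY__   (C,Y)→(A,_,←)
state=A head=0 tape=[Y]_YYXYY__   (A,Y)→(C,Y,→)
state=C head=1 tape=Y[_]YYXYY__   (C,_)→(B,X,→)
state=B head=2 tape=YX[Y]YXYY__   (B,Y)→(C,Y,←)
state=C head=1 tape=Y[X]YYXYY__   (C,X)→(A,Y,→)
state=A head=2 tape=YY[Y]YXYY__   (A,Y)→(C,Y,→)
state=C head=3 tape=YYY[Y]XYY__   (C,Y)→(A,_,←)
state=A head=2 tape=YY[Y]_XYY__   (A,Y)→(C,Y,→)
state=C head=3 tape=YYY[_]XYY__   (C,_)→(B,X,→)
state=B head=4 tape=YYYX[X]YY__   (B,X)→(A,_,→)
state=A head=5 tape=YYYX_[Y]Y__   (A,Y)→(C,Y,→)
state=C head=6 tape=YYYX_Y[Y]__   (C,Y)→(A,_,←)
state=A head=5 tape=YYYX_[Y]___   (A,Y)→(C,Y,→)
state=C head=6 tape=YYYX_Y[_]__   (C,_)→(B,X,→)
state=B head=7 tape=YYYX_YX[_]_   (B,_)→(C,_,←)
state=C head=6 tape=YYYX_Y[X]__   (C,X)→(A,Y,→)
state=A head=7 tape=YYYX_YY[_]_   (A,_)→(H,_,→)
state=H head=8 tape=YYYX_YY_[_]
The non-blank tape span at halt is YYYX_YY.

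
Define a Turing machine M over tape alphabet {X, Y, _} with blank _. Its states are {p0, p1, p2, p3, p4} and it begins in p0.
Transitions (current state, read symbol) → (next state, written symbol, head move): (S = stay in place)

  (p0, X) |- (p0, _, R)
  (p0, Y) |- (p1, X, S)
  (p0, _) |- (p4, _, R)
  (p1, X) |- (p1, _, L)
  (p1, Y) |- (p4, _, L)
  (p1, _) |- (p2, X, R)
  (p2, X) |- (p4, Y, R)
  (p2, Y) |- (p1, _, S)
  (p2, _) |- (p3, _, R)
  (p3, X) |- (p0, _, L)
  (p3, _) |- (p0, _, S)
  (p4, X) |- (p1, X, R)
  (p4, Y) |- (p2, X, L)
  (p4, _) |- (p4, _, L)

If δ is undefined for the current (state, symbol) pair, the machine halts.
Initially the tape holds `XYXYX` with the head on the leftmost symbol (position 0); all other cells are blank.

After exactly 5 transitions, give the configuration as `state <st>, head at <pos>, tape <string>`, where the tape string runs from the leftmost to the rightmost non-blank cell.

state=p0 head=0 tape=[X]YXYX   (p0,X)→(p0,_,R)
state=p0 head=1 tape=_[Y]XYX   (p0,Y)→(p1,X,S)
state=p1 head=1 tape=_[X]XYX   (p1,X)→(p1,_,L)
state=p1 head=0 tape=[_]_XYX   (p1,_)→(p2,X,R)
state=p2 head=1 tape=X[_]XYX   (p2,_)→(p3,_,R)
state=p3 head=2 tape=X_[X]YX
After 5 steps: state p3, head at 2, tape X_XYX.

state p3, head at 2, tape X_XYX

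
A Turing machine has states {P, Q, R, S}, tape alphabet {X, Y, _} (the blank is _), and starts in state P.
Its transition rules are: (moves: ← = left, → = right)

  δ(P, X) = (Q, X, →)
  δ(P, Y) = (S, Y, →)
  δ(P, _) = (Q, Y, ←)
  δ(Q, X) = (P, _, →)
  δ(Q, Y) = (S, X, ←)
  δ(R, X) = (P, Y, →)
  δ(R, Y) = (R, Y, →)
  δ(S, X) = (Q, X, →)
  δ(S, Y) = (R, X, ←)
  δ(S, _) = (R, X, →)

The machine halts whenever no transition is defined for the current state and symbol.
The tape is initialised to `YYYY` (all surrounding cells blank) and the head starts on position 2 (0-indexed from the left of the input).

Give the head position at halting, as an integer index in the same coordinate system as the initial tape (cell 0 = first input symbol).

state=P head=2 tape=YY[Y]Y__   (P,Y)→(S,Y,→)
state=S head=3 tape=YYY[Y]__   (S,Y)→(R,X,←)
state=R head=2 tape=YY[Y]X__   (R,Y)→(R,Y,→)
state=R head=3 tape=YYY[X]__   (R,X)→(P,Y,→)
state=P head=4 tape=YYYY[_]_   (P,_)→(Q,Y,←)
state=Q head=3 tape=YYY[Y]Y_   (Q,Y)→(S,X,←)
state=S head=2 tape=YY[Y]XY_   (S,Y)→(R,X,←)
state=R head=1 tape=Y[Y]XXY_   (R,Y)→(R,Y,→)
state=R head=2 tape=YY[X]XY_   (R,X)→(P,Y,→)
state=P head=3 tape=YYY[X]Y_   (P,X)→(Q,X,→)
state=Q head=4 tape=YYYX[Y]_   (Q,Y)→(S,X,←)
state=S head=3 tape=YYY[X]X_   (S,X)→(Q,X,→)
state=Q head=4 tape=YYYX[X]_   (Q,X)→(P,_,→)
state=P head=5 tape=YYYX_[_]   (P,_)→(Q,Y,←)
state=Q head=4 tape=YYYX[_]Y
At halt the head is at cell 4.

4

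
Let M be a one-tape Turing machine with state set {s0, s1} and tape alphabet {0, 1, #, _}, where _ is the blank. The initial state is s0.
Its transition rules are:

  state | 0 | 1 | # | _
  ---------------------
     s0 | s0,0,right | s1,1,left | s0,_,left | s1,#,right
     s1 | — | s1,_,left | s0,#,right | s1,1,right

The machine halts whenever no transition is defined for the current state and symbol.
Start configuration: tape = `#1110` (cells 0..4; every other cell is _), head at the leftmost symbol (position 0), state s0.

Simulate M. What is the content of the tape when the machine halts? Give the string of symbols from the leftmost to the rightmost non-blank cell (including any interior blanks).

state=s0 head=0 tape=_[#]1110   (s0,#)→(s0,_,left)
state=s0 head=-1 tape=[_]_1110   (s0,_)→(s1,#,right)
state=s1 head=0 tape=#[_]1110   (s1,_)→(s1,1,right)
state=s1 head=1 tape=#1[1]110   (s1,1)→(s1,_,left)
state=s1 head=0 tape=#[1]_110   (s1,1)→(s1,_,left)
state=s1 head=-1 tape=[#]__110   (s1,#)→(s0,#,right)
state=s0 head=0 tape=#[_]_110   (s0,_)→(s1,#,right)
state=s1 head=1 tape=##[_]110   (s1,_)→(s1,1,right)
state=s1 head=2 tape=##1[1]10   (s1,1)→(s1,_,left)
state=s1 head=1 tape=##[1]_10   (s1,1)→(s1,_,left)
state=s1 head=0 tape=#[#]__10   (s1,#)→(s0,#,right)
state=s0 head=1 tape=##[_]_10   (s0,_)→(s1,#,right)
state=s1 head=2 tape=###[_]10   (s1,_)→(s1,1,right)
state=s1 head=3 tape=###1[1]0   (s1,1)→(s1,_,left)
state=s1 head=2 tape=###[1]_0   (s1,1)→(s1,_,left)
state=s1 head=1 tape=##[#]__0   (s1,#)→(s0,#,right)
state=s0 head=2 tape=###[_]_0   (s0,_)→(s1,#,right)
state=s1 head=3 tape=####[_]0   (s1,_)→(s1,1,right)
state=s1 head=4 tape=####1[0]
The non-blank tape span at halt is ####10.

####10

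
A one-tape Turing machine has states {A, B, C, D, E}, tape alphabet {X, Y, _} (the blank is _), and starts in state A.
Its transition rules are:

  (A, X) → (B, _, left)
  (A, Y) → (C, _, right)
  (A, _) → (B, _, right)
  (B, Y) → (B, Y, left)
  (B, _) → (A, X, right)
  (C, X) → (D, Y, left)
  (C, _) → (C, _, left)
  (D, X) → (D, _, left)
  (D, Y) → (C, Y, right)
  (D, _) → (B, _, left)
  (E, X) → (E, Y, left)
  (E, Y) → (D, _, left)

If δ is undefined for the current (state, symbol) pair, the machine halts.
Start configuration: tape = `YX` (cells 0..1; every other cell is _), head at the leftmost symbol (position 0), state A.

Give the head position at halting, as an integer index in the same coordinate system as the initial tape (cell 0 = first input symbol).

-3

A | ___[Y]X_   read Y → write _, move right, go to C
C | ____[X]_   read X → write Y, move left, go to D
D | ___[_]Y_   read _ → write _, move left, go to B
B | __[_]_Y_   read _ → write X, move right, go to A
A | __X[_]Y_   read _ → write _, move right, go to B
B | __X_[Y]_   read Y → write Y, move left, go to B
B | __X[_]Y_   read _ → write X, move right, go to A
A | __XX[Y]_   read Y → write _, move right, go to C
C | __XX_[_]   read _ → write _, move left, go to C
C | __XX[_]_   read _ → write _, move left, go to C
C | __X[X]__   read X → write Y, move left, go to D
D | __[X]Y__   read X → write _, move left, go to D
D | _[_]_Y__   read _ → write _, move left, go to B
B | [_]__Y__   read _ → write X, move right, go to A
A | X[_]_Y__   read _ → write _, move right, go to B
B | X_[_]Y__   read _ → write X, move right, go to A
A | X_X[Y]__   read Y → write _, move right, go to C
C | X_X_[_]_   read _ → write _, move left, go to C
C | X_X[_]__   read _ → write _, move left, go to C
C | X_[X]___   read X → write Y, move left, go to D
D | X[_]Y___   read _ → write _, move left, go to B
B | [X]_Y___
At halt the head is at cell -3.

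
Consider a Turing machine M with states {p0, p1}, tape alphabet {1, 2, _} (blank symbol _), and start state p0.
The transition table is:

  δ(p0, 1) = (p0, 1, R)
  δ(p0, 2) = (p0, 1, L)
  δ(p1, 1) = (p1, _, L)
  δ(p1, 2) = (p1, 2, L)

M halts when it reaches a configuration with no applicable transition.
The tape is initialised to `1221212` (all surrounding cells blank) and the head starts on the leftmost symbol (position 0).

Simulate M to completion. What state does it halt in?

p0

state=p0 head=0 tape=[1]221212_   (p0,1)→(p0,1,R)
state=p0 head=1 tape=1[2]21212_   (p0,2)→(p0,1,L)
state=p0 head=0 tape=[1]121212_   (p0,1)→(p0,1,R)
state=p0 head=1 tape=1[1]21212_   (p0,1)→(p0,1,R)
state=p0 head=2 tape=11[2]1212_   (p0,2)→(p0,1,L)
state=p0 head=1 tape=1[1]11212_   (p0,1)→(p0,1,R)
state=p0 head=2 tape=11[1]1212_   (p0,1)→(p0,1,R)
state=p0 head=3 tape=111[1]212_   (p0,1)→(p0,1,R)
state=p0 head=4 tape=1111[2]12_   (p0,2)→(p0,1,L)
state=p0 head=3 tape=111[1]112_   (p0,1)→(p0,1,R)
state=p0 head=4 tape=1111[1]12_   (p0,1)→(p0,1,R)
state=p0 head=5 tape=11111[1]2_   (p0,1)→(p0,1,R)
state=p0 head=6 tape=111111[2]_   (p0,2)→(p0,1,L)
state=p0 head=5 tape=11111[1]1_   (p0,1)→(p0,1,R)
state=p0 head=6 tape=111111[1]_   (p0,1)→(p0,1,R)
state=p0 head=7 tape=1111111[_]
No transition is defined for (p0, _); M halts in state p0.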